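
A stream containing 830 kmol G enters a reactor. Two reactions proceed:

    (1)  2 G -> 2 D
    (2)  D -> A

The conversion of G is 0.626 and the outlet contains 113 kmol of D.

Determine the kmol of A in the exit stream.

407 kmol

Conversion of G: G consumed = 2ξ₁ = 0.626 × 830 → ξ₁ = 259.8 kmol.
D balance: n_D = 0 + 2ξ₁ − 1ξ₂ = 113 → ξ₂ = (2·259.8 − 113)/1 = 406.6 kmol.
Outlet amounts (n = n₀ + Σ ν·ξ):
  G: 830 − 2(259.8) = 310.4
  D: 0 + 2(259.8) − 1(406.6) = 113
  A: 0 + 1(406.6) = 406.6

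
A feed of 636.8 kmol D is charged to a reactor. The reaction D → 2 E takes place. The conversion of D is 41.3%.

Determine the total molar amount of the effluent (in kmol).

D reacted = 0.413 × 636.8 = 263 kmol; ν_D = −1, so ξ = 263/1 = 263 kmol.
Outlet amounts (n = n₀ + ν ξ):
  D: 636.8 − 1(263) = 373.8
  E: 0 + 2(263) = 526
Total out = 373.8 + 526 = 899.8 kmol.

900 kmol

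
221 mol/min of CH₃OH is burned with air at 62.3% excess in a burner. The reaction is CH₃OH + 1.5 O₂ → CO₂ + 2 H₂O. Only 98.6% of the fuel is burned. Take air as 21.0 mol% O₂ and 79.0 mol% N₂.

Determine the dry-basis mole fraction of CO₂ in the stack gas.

Stoichiometric O₂ = 1.5 × 221 = 331.5 mol/min; O₂ fed = 331.5 × 1.623 = 538 mol/min.
N₂ fed = 538 × 79/21 = 2024 mol/min.
Fuel reacted = 0.986 × 221 → ξ = 217.9 mol/min.
Outlet (n = n₀ + ν ξ):
  CH₃OH: 221 − 1(217.9) = 3.094
  O₂: 538 − 1.5(217.9) = 211.2
  N₂: 2024 (inert)
  CO₂: 0 + 1(217.9) = 217.9
  H₂O: 0 + 2(217.9) = 435.8
Dry total = 2456 mol/min; y_CO₂ (dry) = 217.9 / 2456 = 0.08872.

0.0887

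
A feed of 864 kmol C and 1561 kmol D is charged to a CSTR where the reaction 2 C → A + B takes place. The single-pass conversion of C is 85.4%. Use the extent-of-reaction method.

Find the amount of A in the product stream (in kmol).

369 kmol

C reacted = 0.854 × 864 = 737.9 kmol; ν_C = −2, so ξ = 737.9/2 = 368.9 kmol.
Outlet amounts (n = n₀ + ν ξ):
  C: 864 − 2(368.9) = 126.1
  A: 0 + 1(368.9) = 368.9
  B: 0 + 1(368.9) = 368.9
  D: 1561 (inert)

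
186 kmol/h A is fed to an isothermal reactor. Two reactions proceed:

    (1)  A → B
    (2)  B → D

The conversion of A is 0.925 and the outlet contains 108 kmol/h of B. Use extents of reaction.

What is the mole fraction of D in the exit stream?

Conversion of A: A consumed = 1ξ₁ = 0.925 × 186 → ξ₁ = 172.1 kmol/h.
B balance: n_B = 0 + 1ξ₁ − 1ξ₂ = 108 → ξ₂ = (1·172.1 − 108)/1 = 64.05 kmol/h.
Outlet amounts (n = n₀ + Σ ν·ξ):
  A: 186 − 1(172.1) = 13.95
  B: 0 + 1(172.1) − 1(64.05) = 108
  D: 0 + 1(64.05) = 64.05
Total out = 186 kmol/h; y_D = 64.05 / 186 = 0.3444.

0.344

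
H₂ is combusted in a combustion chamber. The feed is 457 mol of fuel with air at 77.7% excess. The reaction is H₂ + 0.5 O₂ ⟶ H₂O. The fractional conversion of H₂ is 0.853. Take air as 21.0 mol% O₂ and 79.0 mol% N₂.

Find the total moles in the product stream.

2200 mol

Stoichiometric O₂ = 0.5 × 457 = 228.5 mol; O₂ fed = 228.5 × 1.777 = 406 mol.
N₂ fed = 406 × 79/21 = 1528 mol.
Fuel reacted = 0.853 × 457 → ξ = 389.8 mol.
Outlet (n = n₀ + ν ξ):
  H₂: 457 − 1(389.8) = 67.18
  O₂: 406 − 0.5(389.8) = 211.1
  N₂: 1528 (inert)
  H₂O: 0 + 1(389.8) = 389.8
Total out = 67.18 + 211.1 + 1528 + 389.8 = 2196 mol.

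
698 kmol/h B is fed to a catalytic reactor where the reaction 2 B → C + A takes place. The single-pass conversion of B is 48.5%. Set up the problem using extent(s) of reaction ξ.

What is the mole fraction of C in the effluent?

0.242

B reacted = 0.485 × 698 = 338.5 kmol/h; ν_B = −2, so ξ = 338.5/2 = 169.3 kmol/h.
Outlet amounts (n = n₀ + ν ξ):
  B: 698 − 2(169.3) = 359.5
  C: 0 + 1(169.3) = 169.3
  A: 0 + 1(169.3) = 169.3
Total out = 698 kmol/h; y_C = 169.3 / 698 = 0.2425.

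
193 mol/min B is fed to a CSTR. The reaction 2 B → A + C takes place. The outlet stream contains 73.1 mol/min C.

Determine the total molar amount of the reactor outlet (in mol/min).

193 mol/min

For C: n = n₀ + 1ξ → 73.1 = 0 + 1ξ, giving ξ = 73.1 mol/min.
Outlet amounts (n = n₀ + ν ξ):
  B: 193 − 2(73.1) = 46.8
  A: 0 + 1(73.1) = 73.1
  C: 0 + 1(73.1) = 73.1
Total out = 46.8 + 73.1 + 73.1 = 193 mol/min.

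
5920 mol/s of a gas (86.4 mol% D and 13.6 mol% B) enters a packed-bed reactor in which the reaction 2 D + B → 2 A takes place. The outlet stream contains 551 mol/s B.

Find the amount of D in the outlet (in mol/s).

4610 mol/s

For B: n = n₀ − 1ξ → 551 = 805.1 − 1ξ, giving ξ = 254.1 mol/s.
Outlet amounts (n = n₀ + ν ξ):
  D: 5115 − 2(254.1) = 4607
  B: 805.1 − 1(254.1) = 551
  A: 0 + 2(254.1) = 508.2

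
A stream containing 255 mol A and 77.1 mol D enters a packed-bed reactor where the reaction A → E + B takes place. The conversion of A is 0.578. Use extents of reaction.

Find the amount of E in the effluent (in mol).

147 mol

A reacted = 0.578 × 255 = 147.4 mol; ν_A = −1, so ξ = 147.4/1 = 147.4 mol.
Outlet amounts (n = n₀ + ν ξ):
  A: 255 − 1(147.4) = 107.6
  E: 0 + 1(147.4) = 147.4
  B: 0 + 1(147.4) = 147.4
  D: 77.1 (inert)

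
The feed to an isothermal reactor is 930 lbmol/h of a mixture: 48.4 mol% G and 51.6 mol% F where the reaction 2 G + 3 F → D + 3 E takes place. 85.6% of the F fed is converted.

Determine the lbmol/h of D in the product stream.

F reacted = 0.856 × 479.9 = 410.8 lbmol/h; ν_F = −3, so ξ = 410.8/3 = 136.9 lbmol/h.
Outlet amounts (n = n₀ + ν ξ):
  G: 450.1 − 2(136.9) = 176.3
  F: 479.9 − 3(136.9) = 69.1
  D: 0 + 1(136.9) = 136.9
  E: 0 + 3(136.9) = 410.8

137 lbmol/h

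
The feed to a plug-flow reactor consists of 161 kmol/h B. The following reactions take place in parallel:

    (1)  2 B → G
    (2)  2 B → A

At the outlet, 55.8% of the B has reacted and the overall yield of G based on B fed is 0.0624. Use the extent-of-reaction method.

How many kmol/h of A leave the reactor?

34.9 kmol/h

Yield of G: 1ξ₁ / 161 = 0.0624 → ξ₁ = 10.05 kmol/h.
Conversion of B: 2ξ₁ + 2ξ₂ = 0.558 × 161 = 89.84 → ξ₂ = 34.87 kmol/h.
Outlet amounts (n = n₀ + Σ ν·ξ):
  B: 161 − 2(10.05) − 2(34.87) = 71.16
  G: 0 + 1(10.05) = 10.05
  A: 0 + 1(34.87) = 34.87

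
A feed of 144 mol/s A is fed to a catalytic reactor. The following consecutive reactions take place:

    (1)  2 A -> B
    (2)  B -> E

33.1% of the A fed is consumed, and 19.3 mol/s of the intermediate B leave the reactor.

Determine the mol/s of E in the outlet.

4.53 mol/s

Conversion of A: A consumed = 2ξ₁ = 0.331 × 144 → ξ₁ = 23.83 mol/s.
B balance: n_B = 0 + 1ξ₁ − 1ξ₂ = 19.3 → ξ₂ = (1·23.83 − 19.3)/1 = 4.532 mol/s.
Outlet amounts (n = n₀ + Σ ν·ξ):
  A: 144 − 2(23.83) = 96.34
  B: 0 + 1(23.83) − 1(4.532) = 19.3
  E: 0 + 1(4.532) = 4.532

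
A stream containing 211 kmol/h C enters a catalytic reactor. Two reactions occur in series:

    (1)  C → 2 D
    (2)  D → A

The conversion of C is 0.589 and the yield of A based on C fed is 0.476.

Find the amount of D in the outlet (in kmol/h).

Conversion of C: C consumed = 1ξ₁ = 0.589 × 211 → ξ₁ = 124.3 kmol/h.
Yield of A: 1ξ₂ / 211 = 0.476 → ξ₂ = 100.4 kmol/h.
Outlet amounts (n = n₀ + Σ ν·ξ):
  C: 211 − 1(124.3) = 86.72
  D: 0 + 2(124.3) − 1(100.4) = 148.1
  A: 0 + 1(100.4) = 100.4

148 kmol/h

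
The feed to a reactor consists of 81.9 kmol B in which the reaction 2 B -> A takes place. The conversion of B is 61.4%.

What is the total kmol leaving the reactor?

56.8 kmol

B reacted = 0.614 × 81.9 = 50.29 kmol; ν_B = −2, so ξ = 50.29/2 = 25.14 kmol.
Outlet amounts (n = n₀ + ν ξ):
  B: 81.9 − 2(25.14) = 31.61
  A: 0 + 1(25.14) = 25.14
Total out = 31.61 + 25.14 = 56.76 kmol.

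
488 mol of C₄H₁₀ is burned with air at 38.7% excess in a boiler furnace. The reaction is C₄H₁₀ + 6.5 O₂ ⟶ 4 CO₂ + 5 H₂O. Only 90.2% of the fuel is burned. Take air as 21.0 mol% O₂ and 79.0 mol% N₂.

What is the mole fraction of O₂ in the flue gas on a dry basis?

Stoichiometric O₂ = 6.5 × 488 = 3172 mol; O₂ fed = 3172 × 1.387 = 4400 mol.
N₂ fed = 4400 × 79/21 = 16550 mol.
Fuel reacted = 0.902 × 488 → ξ = 440.2 mol.
Outlet (n = n₀ + ν ξ):
  C₄H₁₀: 488 − 1(440.2) = 47.82
  O₂: 4400 − 6.5(440.2) = 1538
  N₂: 16550 (inert)
  CO₂: 0 + 4(440.2) = 1761
  H₂O: 0 + 5(440.2) = 2201
Dry total = 19900 mol; y_O₂ (dry) = 1538 / 19900 = 0.07732.

0.0773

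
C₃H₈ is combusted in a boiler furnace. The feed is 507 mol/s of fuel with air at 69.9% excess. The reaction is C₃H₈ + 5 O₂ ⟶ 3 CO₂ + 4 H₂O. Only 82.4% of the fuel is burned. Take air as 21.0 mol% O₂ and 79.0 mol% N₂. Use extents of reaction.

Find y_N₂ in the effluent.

0.756

Stoichiometric O₂ = 5 × 507 = 2535 mol/s; O₂ fed = 2535 × 1.699 = 4307 mol/s.
N₂ fed = 4307 × 79/21 = 16200 mol/s.
Fuel reacted = 0.824 × 507 → ξ = 417.8 mol/s.
Outlet (n = n₀ + ν ξ):
  C₃H₈: 507 − 1(417.8) = 89.23
  O₂: 4307 − 5(417.8) = 2218
  N₂: 16200 (inert)
  CO₂: 0 + 3(417.8) = 1253
  H₂O: 0 + 4(417.8) = 1671
Total out = 21430 mol/s; y_N₂ = 16200 / 21430 = 0.7559.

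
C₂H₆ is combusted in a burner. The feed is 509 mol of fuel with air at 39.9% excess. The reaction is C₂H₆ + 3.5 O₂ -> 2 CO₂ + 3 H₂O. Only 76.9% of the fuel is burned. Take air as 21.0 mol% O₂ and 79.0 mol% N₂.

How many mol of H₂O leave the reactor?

Stoichiometric O₂ = 3.5 × 509 = 1782 mol; O₂ fed = 1782 × 1.399 = 2492 mol.
N₂ fed = 2492 × 79/21 = 9376 mol.
Fuel reacted = 0.769 × 509 → ξ = 391.4 mol.
Outlet (n = n₀ + ν ξ):
  C₂H₆: 509 − 1(391.4) = 117.6
  O₂: 2492 − 3.5(391.4) = 1122
  N₂: 9376 (inert)
  CO₂: 0 + 2(391.4) = 782.8
  H₂O: 0 + 3(391.4) = 1174

1170 mol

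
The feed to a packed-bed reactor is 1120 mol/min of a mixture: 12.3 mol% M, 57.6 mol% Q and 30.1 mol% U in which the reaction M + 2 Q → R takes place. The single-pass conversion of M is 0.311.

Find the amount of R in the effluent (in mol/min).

42.8 mol/min

M reacted = 0.311 × 137.8 = 42.84 mol/min; ν_M = −1, so ξ = 42.84/1 = 42.84 mol/min.
Outlet amounts (n = n₀ + ν ξ):
  M: 137.8 − 1(42.84) = 94.92
  Q: 645.1 − 2(42.84) = 559.4
  R: 0 + 1(42.84) = 42.84
  U: 337.1 (inert)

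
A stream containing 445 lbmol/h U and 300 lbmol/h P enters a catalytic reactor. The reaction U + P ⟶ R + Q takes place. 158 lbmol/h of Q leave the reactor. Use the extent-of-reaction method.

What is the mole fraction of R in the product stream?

For Q: n = n₀ + 1ξ → 158 = 0 + 1ξ, giving ξ = 158 lbmol/h.
Outlet amounts (n = n₀ + ν ξ):
  U: 445 − 1(158) = 287
  P: 300 − 1(158) = 142
  R: 0 + 1(158) = 158
  Q: 0 + 1(158) = 158
Total out = 745 lbmol/h; y_R = 158 / 745 = 0.2121.

0.212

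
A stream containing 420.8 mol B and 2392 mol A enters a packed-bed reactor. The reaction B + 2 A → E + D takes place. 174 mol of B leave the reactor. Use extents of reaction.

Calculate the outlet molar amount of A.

For B: n = n₀ − 1ξ → 174 = 420.8 − 1ξ, giving ξ = 246.8 mol.
Outlet amounts (n = n₀ + ν ξ):
  B: 420.8 − 1(246.8) = 174
  A: 2392 − 2(246.8) = 1898
  E: 0 + 1(246.8) = 246.8
  D: 0 + 1(246.8) = 246.8

1900 mol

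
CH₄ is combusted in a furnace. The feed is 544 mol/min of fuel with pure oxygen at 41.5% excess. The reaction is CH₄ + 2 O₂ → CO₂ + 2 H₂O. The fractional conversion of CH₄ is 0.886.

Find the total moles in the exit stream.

2080 mol/min

Stoichiometric O₂ = 2 × 544 = 1088 mol/min; O₂ fed = 1088 × 1.415 = 1540 mol/min.
Fuel reacted = 0.886 × 544 → ξ = 482 mol/min.
Outlet (n = n₀ + ν ξ):
  CH₄: 544 − 1(482) = 62.02
  O₂: 1540 − 2(482) = 575.6
  CO₂: 0 + 1(482) = 482
  H₂O: 0 + 2(482) = 964
Total out = 62.02 + 575.6 + 482 + 964 = 2084 mol/min.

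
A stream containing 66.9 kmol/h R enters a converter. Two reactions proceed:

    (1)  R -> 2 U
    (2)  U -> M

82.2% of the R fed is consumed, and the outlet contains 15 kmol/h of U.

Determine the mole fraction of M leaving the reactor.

Conversion of R: R consumed = 1ξ₁ = 0.822 × 66.9 → ξ₁ = 54.99 kmol/h.
U balance: n_U = 0 + 2ξ₁ − 1ξ₂ = 15 → ξ₂ = (2·54.99 − 15)/1 = 94.98 kmol/h.
Outlet amounts (n = n₀ + Σ ν·ξ):
  R: 66.9 − 1(54.99) = 11.91
  U: 0 + 2(54.99) − 1(94.98) = 15
  M: 0 + 1(94.98) = 94.98
Total out = 121.9 kmol/h; y_M = 94.98 / 121.9 = 0.7792.

0.779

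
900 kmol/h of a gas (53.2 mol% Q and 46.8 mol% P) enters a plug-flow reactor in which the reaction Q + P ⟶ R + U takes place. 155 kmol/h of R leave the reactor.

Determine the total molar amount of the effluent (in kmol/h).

900 kmol/h

For R: n = n₀ + 1ξ → 155 = 0 + 1ξ, giving ξ = 155 kmol/h.
Outlet amounts (n = n₀ + ν ξ):
  Q: 478.8 − 1(155) = 323.8
  P: 421.2 − 1(155) = 266.2
  R: 0 + 1(155) = 155
  U: 0 + 1(155) = 155
Total out = 323.8 + 266.2 + 155 + 155 = 900 kmol/h.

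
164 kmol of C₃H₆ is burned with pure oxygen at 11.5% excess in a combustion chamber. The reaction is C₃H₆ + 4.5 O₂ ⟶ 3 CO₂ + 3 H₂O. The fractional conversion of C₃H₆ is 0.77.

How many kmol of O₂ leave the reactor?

Stoichiometric O₂ = 4.5 × 164 = 738 kmol; O₂ fed = 738 × 1.115 = 822.9 kmol.
Fuel reacted = 0.77 × 164 → ξ = 126.3 kmol.
Outlet (n = n₀ + ν ξ):
  C₃H₆: 164 − 1(126.3) = 37.72
  O₂: 822.9 − 4.5(126.3) = 254.6
  CO₂: 0 + 3(126.3) = 378.8
  H₂O: 0 + 3(126.3) = 378.8

255 kmol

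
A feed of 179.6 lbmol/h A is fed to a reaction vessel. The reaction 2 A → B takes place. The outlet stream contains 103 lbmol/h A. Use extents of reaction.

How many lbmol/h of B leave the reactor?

For A: n = n₀ − 2ξ → 103 = 179.6 − 2ξ, giving ξ = 38.3 lbmol/h.
Outlet amounts (n = n₀ + ν ξ):
  A: 179.6 − 2(38.3) = 103
  B: 0 + 1(38.3) = 38.3

38.3 lbmol/h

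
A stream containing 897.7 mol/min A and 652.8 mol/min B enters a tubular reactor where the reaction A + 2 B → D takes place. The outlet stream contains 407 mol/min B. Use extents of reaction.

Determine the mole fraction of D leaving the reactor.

For B: n = n₀ − 2ξ → 407 = 652.8 − 2ξ, giving ξ = 122.9 mol/min.
Outlet amounts (n = n₀ + ν ξ):
  A: 897.7 − 1(122.9) = 774.8
  B: 652.8 − 2(122.9) = 407
  D: 0 + 1(122.9) = 122.9
Total out = 1305 mol/min; y_D = 122.9 / 1305 = 0.0942.

0.0942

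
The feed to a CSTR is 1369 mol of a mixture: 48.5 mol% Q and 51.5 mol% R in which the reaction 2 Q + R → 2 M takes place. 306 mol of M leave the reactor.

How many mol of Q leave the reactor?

358 mol

For M: n = n₀ + 2ξ → 306 = 0 + 2ξ, giving ξ = 153 mol.
Outlet amounts (n = n₀ + ν ξ):
  Q: 664 − 2(153) = 358
  R: 705 − 1(153) = 552
  M: 0 + 2(153) = 306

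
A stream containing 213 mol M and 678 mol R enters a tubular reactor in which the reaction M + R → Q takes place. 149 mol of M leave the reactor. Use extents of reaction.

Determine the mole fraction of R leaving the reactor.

For M: n = n₀ − 1ξ → 149 = 213 − 1ξ, giving ξ = 64 mol.
Outlet amounts (n = n₀ + ν ξ):
  M: 213 − 1(64) = 149
  R: 678 − 1(64) = 614
  Q: 0 + 1(64) = 64
Total out = 827 mol; y_R = 614 / 827 = 0.7424.

0.742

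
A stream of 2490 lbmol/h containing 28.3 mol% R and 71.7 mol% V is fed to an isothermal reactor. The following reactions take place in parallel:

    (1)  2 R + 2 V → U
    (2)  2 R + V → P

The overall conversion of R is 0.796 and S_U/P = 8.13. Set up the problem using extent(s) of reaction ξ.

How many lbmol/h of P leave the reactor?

30.7 lbmol/h

Conversion of R: R consumed = 0.796 × 704.7 = 560.9 lbmol/h = 2ξ₁ + 2ξ₂.
Selectivity: 1ξ₁ / (1ξ₂) = 8.13 → ξ₁ = 8.13 ξ₂.
Substitute: (2·8.13 + 2) ξ₂ = 560.9 → ξ₂ = 30.72 lbmol/h, ξ₁ = 249.7 lbmol/h.
Outlet amounts (n = n₀ + Σ ν·ξ):
  R: 704.7 − 2(249.7) − 2(30.72) = 143.8
  V: 1785 − 2(249.7) − 1(30.72) = 1255
  U: 0 + 1(249.7) = 249.7
  P: 0 + 1(30.72) = 30.72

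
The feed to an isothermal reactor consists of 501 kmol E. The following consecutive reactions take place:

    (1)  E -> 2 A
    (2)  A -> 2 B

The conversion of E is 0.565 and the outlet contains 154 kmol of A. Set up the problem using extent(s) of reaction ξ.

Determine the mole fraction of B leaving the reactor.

0.689

Conversion of E: E consumed = 1ξ₁ = 0.565 × 501 → ξ₁ = 283.1 kmol.
A balance: n_A = 0 + 2ξ₁ − 1ξ₂ = 154 → ξ₂ = (2·283.1 − 154)/1 = 412.1 kmol.
Outlet amounts (n = n₀ + Σ ν·ξ):
  E: 501 − 1(283.1) = 217.9
  A: 0 + 2(283.1) − 1(412.1) = 154
  B: 0 + 2(412.1) = 824.3
Total out = 1196 kmol; y_B = 824.3 / 1196 = 0.6891.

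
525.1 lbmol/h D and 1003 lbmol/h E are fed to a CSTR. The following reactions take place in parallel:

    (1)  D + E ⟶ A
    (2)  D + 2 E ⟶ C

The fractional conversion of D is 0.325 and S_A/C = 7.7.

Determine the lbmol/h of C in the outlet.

Conversion of D: D consumed = 0.325 × 525.1 = 170.7 lbmol/h = 1ξ₁ + 1ξ₂.
Selectivity: 1ξ₁ / (1ξ₂) = 7.7 → ξ₁ = 7.7 ξ₂.
Substitute: (1·7.7 + 1) ξ₂ = 170.7 → ξ₂ = 19.62 lbmol/h, ξ₁ = 151 lbmol/h.
Outlet amounts (n = n₀ + Σ ν·ξ):
  D: 525.1 − 1(151) − 1(19.62) = 354.4
  E: 1003 − 1(151) − 2(19.62) = 812.7
  A: 0 + 1(151) = 151
  C: 0 + 1(19.62) = 19.62

19.6 lbmol/h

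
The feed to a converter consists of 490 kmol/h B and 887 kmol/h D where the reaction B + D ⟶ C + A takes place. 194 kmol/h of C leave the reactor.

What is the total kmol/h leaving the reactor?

1380 kmol/h

For C: n = n₀ + 1ξ → 194 = 0 + 1ξ, giving ξ = 194 kmol/h.
Outlet amounts (n = n₀ + ν ξ):
  B: 490 − 1(194) = 296
  D: 887 − 1(194) = 693
  C: 0 + 1(194) = 194
  A: 0 + 1(194) = 194
Total out = 296 + 693 + 194 + 194 = 1377 kmol/h.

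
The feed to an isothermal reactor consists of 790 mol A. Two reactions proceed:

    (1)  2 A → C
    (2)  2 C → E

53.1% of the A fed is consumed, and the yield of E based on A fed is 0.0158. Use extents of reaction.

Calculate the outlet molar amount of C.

185 mol

Conversion of A: A consumed = 2ξ₁ = 0.531 × 790 → ξ₁ = 209.7 mol.
Yield of E: 1ξ₂ / 790 = 0.0158 → ξ₂ = 12.48 mol.
Outlet amounts (n = n₀ + Σ ν·ξ):
  A: 790 − 2(209.7) = 370.5
  C: 0 + 1(209.7) − 2(12.48) = 184.8
  E: 0 + 1(12.48) = 12.48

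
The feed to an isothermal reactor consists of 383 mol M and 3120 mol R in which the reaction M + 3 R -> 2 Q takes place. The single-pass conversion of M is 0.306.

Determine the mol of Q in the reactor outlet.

234 mol

M reacted = 0.306 × 383 = 117.2 mol; ν_M = −1, so ξ = 117.2/1 = 117.2 mol.
Outlet amounts (n = n₀ + ν ξ):
  M: 383 − 1(117.2) = 265.8
  R: 3120 − 3(117.2) = 2768
  Q: 0 + 2(117.2) = 234.4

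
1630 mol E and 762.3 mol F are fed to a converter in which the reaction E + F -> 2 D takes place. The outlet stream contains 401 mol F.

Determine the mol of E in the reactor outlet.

1270 mol

For F: n = n₀ − 1ξ → 401 = 762.3 − 1ξ, giving ξ = 361.3 mol.
Outlet amounts (n = n₀ + ν ξ):
  E: 1630 − 1(361.3) = 1269
  F: 762.3 − 1(361.3) = 401
  D: 0 + 2(361.3) = 722.6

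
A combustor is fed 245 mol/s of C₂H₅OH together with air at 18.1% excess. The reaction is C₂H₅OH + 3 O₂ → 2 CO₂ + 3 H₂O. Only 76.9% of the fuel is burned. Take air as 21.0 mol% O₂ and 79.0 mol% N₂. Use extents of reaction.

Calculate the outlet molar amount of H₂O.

565 mol/s

Stoichiometric O₂ = 3 × 245 = 735 mol/s; O₂ fed = 735 × 1.181 = 868 mol/s.
N₂ fed = 868 × 79/21 = 3265 mol/s.
Fuel reacted = 0.769 × 245 → ξ = 188.4 mol/s.
Outlet (n = n₀ + ν ξ):
  C₂H₅OH: 245 − 1(188.4) = 56.59
  O₂: 868 − 3(188.4) = 302.8
  N₂: 3265 (inert)
  CO₂: 0 + 2(188.4) = 376.8
  H₂O: 0 + 3(188.4) = 565.2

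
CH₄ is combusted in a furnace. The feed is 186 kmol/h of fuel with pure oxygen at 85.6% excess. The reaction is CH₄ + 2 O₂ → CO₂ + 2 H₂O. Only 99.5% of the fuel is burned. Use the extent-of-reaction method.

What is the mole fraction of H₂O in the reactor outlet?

0.422

Stoichiometric O₂ = 2 × 186 = 372 kmol/h; O₂ fed = 372 × 1.856 = 690.4 kmol/h.
Fuel reacted = 0.995 × 186 → ξ = 185.1 kmol/h.
Outlet (n = n₀ + ν ξ):
  CH₄: 186 − 1(185.1) = 0.93
  O₂: 690.4 − 2(185.1) = 320.3
  CO₂: 0 + 1(185.1) = 185.1
  H₂O: 0 + 2(185.1) = 370.1
Total out = 876.4 kmol/h; y_H₂O = 370.1 / 876.4 = 0.4223.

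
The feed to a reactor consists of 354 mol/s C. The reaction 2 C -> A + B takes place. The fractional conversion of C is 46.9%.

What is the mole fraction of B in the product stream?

0.234

C reacted = 0.469 × 354 = 166 mol/s; ν_C = −2, so ξ = 166/2 = 83.01 mol/s.
Outlet amounts (n = n₀ + ν ξ):
  C: 354 − 2(83.01) = 188
  A: 0 + 1(83.01) = 83.01
  B: 0 + 1(83.01) = 83.01
Total out = 354 mol/s; y_B = 83.01 / 354 = 0.2345.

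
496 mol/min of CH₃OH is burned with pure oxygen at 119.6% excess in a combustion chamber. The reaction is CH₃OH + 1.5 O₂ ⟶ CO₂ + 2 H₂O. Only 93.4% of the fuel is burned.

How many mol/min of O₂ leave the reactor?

939 mol/min

Stoichiometric O₂ = 1.5 × 496 = 744 mol/min; O₂ fed = 744 × 2.196 = 1634 mol/min.
Fuel reacted = 0.934 × 496 → ξ = 463.3 mol/min.
Outlet (n = n₀ + ν ξ):
  CH₃OH: 496 − 1(463.3) = 32.74
  O₂: 1634 − 1.5(463.3) = 938.9
  CO₂: 0 + 1(463.3) = 463.3
  H₂O: 0 + 2(463.3) = 926.5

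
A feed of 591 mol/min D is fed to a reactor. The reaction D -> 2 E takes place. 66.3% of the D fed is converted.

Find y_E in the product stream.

D reacted = 0.663 × 591 = 391.8 mol/min; ν_D = −1, so ξ = 391.8/1 = 391.8 mol/min.
Outlet amounts (n = n₀ + ν ξ):
  D: 591 − 1(391.8) = 199.2
  E: 0 + 2(391.8) = 783.7
Total out = 982.8 mol/min; y_E = 783.7 / 982.8 = 0.7974.

0.797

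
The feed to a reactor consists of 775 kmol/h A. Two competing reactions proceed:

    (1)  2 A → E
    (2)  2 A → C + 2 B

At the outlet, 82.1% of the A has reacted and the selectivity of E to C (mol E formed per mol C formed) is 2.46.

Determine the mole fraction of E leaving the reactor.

Conversion of A: A consumed = 0.821 × 775 = 636.3 kmol/h = 2ξ₁ + 2ξ₂.
Selectivity: 1ξ₁ / (1ξ₂) = 2.46 → ξ₁ = 2.46 ξ₂.
Substitute: (2·2.46 + 2) ξ₂ = 636.3 → ξ₂ = 91.95 kmol/h, ξ₁ = 226.2 kmol/h.
Outlet amounts (n = n₀ + Σ ν·ξ):
  A: 775 − 2(226.2) − 2(91.95) = 138.7
  E: 0 + 1(226.2) = 226.2
  C: 0 + 1(91.95) = 91.95
  B: 0 + 2(91.95) = 183.9
Total out = 640.8 kmol/h; y_E = 226.2 / 640.8 = 0.353.

0.353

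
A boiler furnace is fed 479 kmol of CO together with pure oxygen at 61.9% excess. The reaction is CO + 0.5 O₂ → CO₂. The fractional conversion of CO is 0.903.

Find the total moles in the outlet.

650 kmol

Stoichiometric O₂ = 0.5 × 479 = 239.5 kmol; O₂ fed = 239.5 × 1.619 = 387.8 kmol.
Fuel reacted = 0.903 × 479 → ξ = 432.5 kmol.
Outlet (n = n₀ + ν ξ):
  CO: 479 − 1(432.5) = 46.46
  O₂: 387.8 − 0.5(432.5) = 171.5
  CO₂: 0 + 1(432.5) = 432.5
Total out = 46.46 + 171.5 + 432.5 = 650.5 kmol.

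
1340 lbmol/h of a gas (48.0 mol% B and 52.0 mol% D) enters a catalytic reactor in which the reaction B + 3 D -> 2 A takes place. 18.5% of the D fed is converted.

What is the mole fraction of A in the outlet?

0.0685

D reacted = 0.185 × 696.8 = 128.9 lbmol/h; ν_D = −3, so ξ = 128.9/3 = 42.97 lbmol/h.
Outlet amounts (n = n₀ + ν ξ):
  B: 643.2 − 1(42.97) = 600.2
  D: 696.8 − 3(42.97) = 567.9
  A: 0 + 2(42.97) = 85.94
Total out = 1254 lbmol/h; y_A = 85.94 / 1254 = 0.06853.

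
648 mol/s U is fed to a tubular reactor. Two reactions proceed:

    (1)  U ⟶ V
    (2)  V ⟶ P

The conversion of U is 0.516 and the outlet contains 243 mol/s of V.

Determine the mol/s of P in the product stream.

91.4 mol/s

Conversion of U: U consumed = 1ξ₁ = 0.516 × 648 → ξ₁ = 334.4 mol/s.
V balance: n_V = 0 + 1ξ₁ − 1ξ₂ = 243 → ξ₂ = (1·334.4 − 243)/1 = 91.37 mol/s.
Outlet amounts (n = n₀ + Σ ν·ξ):
  U: 648 − 1(334.4) = 313.6
  V: 0 + 1(334.4) − 1(91.37) = 243
  P: 0 + 1(91.37) = 91.37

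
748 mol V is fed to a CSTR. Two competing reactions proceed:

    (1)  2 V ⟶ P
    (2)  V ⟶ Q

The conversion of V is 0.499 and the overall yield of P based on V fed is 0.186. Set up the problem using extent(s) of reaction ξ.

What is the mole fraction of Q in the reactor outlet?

0.156

Yield of P: 1ξ₁ / 748 = 0.186 → ξ₁ = 139.1 mol.
Conversion of V: 2ξ₁ + 1ξ₂ = 0.499 × 748 = 373.3 → ξ₂ = 95 mol.
Outlet amounts (n = n₀ + Σ ν·ξ):
  V: 748 − 2(139.1) − 1(95) = 374.7
  P: 0 + 1(139.1) = 139.1
  Q: 0 + 1(95) = 95
Total out = 608.9 mol; y_Q = 95 / 608.9 = 0.156.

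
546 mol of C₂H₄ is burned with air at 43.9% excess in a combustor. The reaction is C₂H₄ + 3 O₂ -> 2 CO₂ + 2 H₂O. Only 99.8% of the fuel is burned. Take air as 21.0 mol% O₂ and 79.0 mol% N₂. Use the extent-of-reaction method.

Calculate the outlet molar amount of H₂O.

Stoichiometric O₂ = 3 × 546 = 1638 mol; O₂ fed = 1638 × 1.439 = 2357 mol.
N₂ fed = 2357 × 79/21 = 8867 mol.
Fuel reacted = 0.998 × 546 → ξ = 544.9 mol.
Outlet (n = n₀ + ν ξ):
  C₂H₄: 546 − 1(544.9) = 1.092
  O₂: 2357 − 3(544.9) = 722.4
  N₂: 8867 (inert)
  CO₂: 0 + 2(544.9) = 1090
  H₂O: 0 + 2(544.9) = 1090

1090 mol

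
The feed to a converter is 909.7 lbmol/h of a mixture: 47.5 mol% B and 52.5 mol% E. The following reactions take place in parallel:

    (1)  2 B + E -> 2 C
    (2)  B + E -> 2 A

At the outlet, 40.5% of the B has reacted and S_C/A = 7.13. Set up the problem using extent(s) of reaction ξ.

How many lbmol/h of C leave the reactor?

164 lbmol/h

Conversion of B: B consumed = 0.405 × 432.1 = 175 lbmol/h = 2ξ₁ + 1ξ₂.
Selectivity: 2ξ₁ / (2ξ₂) = 7.13 → ξ₁ = 7.13 ξ₂.
Substitute: (2·7.13 + 1) ξ₂ = 175 → ξ₂ = 11.47 lbmol/h, ξ₁ = 81.77 lbmol/h.
Outlet amounts (n = n₀ + Σ ν·ξ):
  B: 432.1 − 2(81.77) − 1(11.47) = 257.1
  E: 477.6 − 1(81.77) − 1(11.47) = 384.4
  C: 0 + 2(81.77) = 163.5
  A: 0 + 2(11.47) = 22.94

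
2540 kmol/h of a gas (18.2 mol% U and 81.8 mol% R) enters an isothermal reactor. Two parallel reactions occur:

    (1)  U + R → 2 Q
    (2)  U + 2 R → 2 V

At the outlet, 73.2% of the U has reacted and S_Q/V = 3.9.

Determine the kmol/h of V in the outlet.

Conversion of U: U consumed = 0.732 × 462.3 = 338.4 kmol/h = 1ξ₁ + 1ξ₂.
Selectivity: 2ξ₁ / (2ξ₂) = 3.9 → ξ₁ = 3.9 ξ₂.
Substitute: (1·3.9 + 1) ξ₂ = 338.4 → ξ₂ = 69.06 kmol/h, ξ₁ = 269.3 kmol/h.
Outlet amounts (n = n₀ + Σ ν·ξ):
  U: 462.3 − 1(269.3) − 1(69.06) = 123.9
  R: 2078 − 1(269.3) − 2(69.06) = 1670
  Q: 0 + 2(269.3) = 538.7
  V: 0 + 2(69.06) = 138.1

138 kmol/h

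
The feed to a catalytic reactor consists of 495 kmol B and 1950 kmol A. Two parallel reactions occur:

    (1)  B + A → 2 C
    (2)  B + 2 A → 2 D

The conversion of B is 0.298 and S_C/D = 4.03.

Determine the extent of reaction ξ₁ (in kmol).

Conversion of B: B consumed = 0.298 × 495 = 147.5 kmol = 1ξ₁ + 1ξ₂.
Selectivity: 2ξ₁ / (2ξ₂) = 4.03 → ξ₁ = 4.03 ξ₂.
Substitute: (1·4.03 + 1) ξ₂ = 147.5 → ξ₂ = 29.33 kmol, ξ₁ = 118.2 kmol.
Outlet amounts (n = n₀ + Σ ν·ξ):
  B: 495 − 1(118.2) − 1(29.33) = 347.5
  A: 1950 − 1(118.2) − 2(29.33) = 1773
  C: 0 + 2(118.2) = 236.4
  D: 0 + 2(29.33) = 58.65

ξ₁ = 118 kmol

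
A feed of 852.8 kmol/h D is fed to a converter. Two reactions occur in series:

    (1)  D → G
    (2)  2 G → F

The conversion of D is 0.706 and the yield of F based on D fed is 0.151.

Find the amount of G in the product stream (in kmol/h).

345 kmol/h

Conversion of D: D consumed = 1ξ₁ = 0.706 × 852.8 → ξ₁ = 602.1 kmol/h.
Yield of F: 1ξ₂ / 852.8 = 0.151 → ξ₂ = 128.8 kmol/h.
Outlet amounts (n = n₀ + Σ ν·ξ):
  D: 852.8 − 1(602.1) = 250.7
  G: 0 + 1(602.1) − 2(128.8) = 344.5
  F: 0 + 1(128.8) = 128.8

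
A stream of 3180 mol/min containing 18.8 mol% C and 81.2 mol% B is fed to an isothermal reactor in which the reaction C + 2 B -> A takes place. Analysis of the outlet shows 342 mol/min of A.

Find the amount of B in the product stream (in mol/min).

For A: n = n₀ + 1ξ → 342 = 0 + 1ξ, giving ξ = 342 mol/min.
Outlet amounts (n = n₀ + ν ξ):
  C: 597.8 − 1(342) = 255.8
  B: 2582 − 2(342) = 1898
  A: 0 + 1(342) = 342

1900 mol/min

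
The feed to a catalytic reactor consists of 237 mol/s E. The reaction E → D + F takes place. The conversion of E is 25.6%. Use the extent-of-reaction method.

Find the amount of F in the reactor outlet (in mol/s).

60.7 mol/s

E reacted = 0.256 × 237 = 60.67 mol/s; ν_E = −1, so ξ = 60.67/1 = 60.67 mol/s.
Outlet amounts (n = n₀ + ν ξ):
  E: 237 − 1(60.67) = 176.3
  D: 0 + 1(60.67) = 60.67
  F: 0 + 1(60.67) = 60.67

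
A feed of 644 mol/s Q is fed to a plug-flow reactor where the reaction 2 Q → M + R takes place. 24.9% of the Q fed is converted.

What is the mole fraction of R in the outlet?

0.124

Q reacted = 0.249 × 644 = 160.4 mol/s; ν_Q = −2, so ξ = 160.4/2 = 80.18 mol/s.
Outlet amounts (n = n₀ + ν ξ):
  Q: 644 − 2(80.18) = 483.6
  M: 0 + 1(80.18) = 80.18
  R: 0 + 1(80.18) = 80.18
Total out = 644 mol/s; y_R = 80.18 / 644 = 0.1245.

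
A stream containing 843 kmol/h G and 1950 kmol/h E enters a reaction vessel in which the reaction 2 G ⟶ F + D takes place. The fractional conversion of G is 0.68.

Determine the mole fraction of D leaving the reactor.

0.103

G reacted = 0.68 × 843 = 573.2 kmol/h; ν_G = −2, so ξ = 573.2/2 = 286.6 kmol/h.
Outlet amounts (n = n₀ + ν ξ):
  G: 843 − 2(286.6) = 269.8
  F: 0 + 1(286.6) = 286.6
  D: 0 + 1(286.6) = 286.6
  E: 1950 (inert)
Total out = 2793 kmol/h; y_D = 286.6 / 2793 = 0.1026.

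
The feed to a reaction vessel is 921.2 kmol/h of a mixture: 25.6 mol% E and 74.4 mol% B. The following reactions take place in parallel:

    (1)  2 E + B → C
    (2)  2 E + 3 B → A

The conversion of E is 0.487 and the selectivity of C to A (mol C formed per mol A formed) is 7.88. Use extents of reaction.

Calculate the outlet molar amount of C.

Conversion of E: E consumed = 0.487 × 235.8 = 114.8 kmol/h = 2ξ₁ + 2ξ₂.
Selectivity: 1ξ₁ / (1ξ₂) = 7.88 → ξ₁ = 7.88 ξ₂.
Substitute: (2·7.88 + 2) ξ₂ = 114.8 → ξ₂ = 6.467 kmol/h, ξ₁ = 50.96 kmol/h.
Outlet amounts (n = n₀ + Σ ν·ξ):
  E: 235.8 − 2(50.96) − 2(6.467) = 121
  B: 685.4 − 1(50.96) − 3(6.467) = 615
  C: 0 + 1(50.96) = 50.96
  A: 0 + 1(6.467) = 6.467

51 kmol/h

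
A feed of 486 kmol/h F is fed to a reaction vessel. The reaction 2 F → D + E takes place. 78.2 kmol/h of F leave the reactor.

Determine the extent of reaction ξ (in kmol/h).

For F: n = n₀ − 2ξ → 78.2 = 486 − 2ξ, giving ξ = 203.9 kmol/h.
Outlet amounts (n = n₀ + ν ξ):
  F: 486 − 2(203.9) = 78.2
  D: 0 + 1(203.9) = 203.9
  E: 0 + 1(203.9) = 203.9

ξ = 204 kmol/h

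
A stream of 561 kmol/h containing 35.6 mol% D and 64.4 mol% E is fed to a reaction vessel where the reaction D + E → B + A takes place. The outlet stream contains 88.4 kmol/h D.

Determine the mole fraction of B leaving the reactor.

For D: n = n₀ − 1ξ → 88.4 = 199.7 − 1ξ, giving ξ = 111.3 kmol/h.
Outlet amounts (n = n₀ + ν ξ):
  D: 199.7 − 1(111.3) = 88.4
  E: 361.3 − 1(111.3) = 250
  B: 0 + 1(111.3) = 111.3
  A: 0 + 1(111.3) = 111.3
Total out = 561 kmol/h; y_B = 111.3 / 561 = 0.1984.

0.198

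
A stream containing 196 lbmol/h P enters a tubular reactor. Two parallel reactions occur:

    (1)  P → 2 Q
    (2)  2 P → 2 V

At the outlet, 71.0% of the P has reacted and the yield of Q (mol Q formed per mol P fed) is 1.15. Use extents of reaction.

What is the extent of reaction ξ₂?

ξ₂ = 13.2 lbmol/h

Yield of Q: 2ξ₁ / 196 = 1.15 → ξ₁ = 112.7 lbmol/h.
Conversion of P: 1ξ₁ + 2ξ₂ = 0.71 × 196 = 139.2 → ξ₂ = 13.23 lbmol/h.
Outlet amounts (n = n₀ + Σ ν·ξ):
  P: 196 − 1(112.7) − 2(13.23) = 56.84
  Q: 0 + 2(112.7) = 225.4
  V: 0 + 2(13.23) = 26.46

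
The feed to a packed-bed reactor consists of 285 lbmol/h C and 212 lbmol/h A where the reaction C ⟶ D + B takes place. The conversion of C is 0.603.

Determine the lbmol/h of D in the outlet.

C reacted = 0.603 × 285 = 171.9 lbmol/h; ν_C = −1, so ξ = 171.9/1 = 171.9 lbmol/h.
Outlet amounts (n = n₀ + ν ξ):
  C: 285 − 1(171.9) = 113.1
  D: 0 + 1(171.9) = 171.9
  B: 0 + 1(171.9) = 171.9
  A: 212 (inert)

172 lbmol/h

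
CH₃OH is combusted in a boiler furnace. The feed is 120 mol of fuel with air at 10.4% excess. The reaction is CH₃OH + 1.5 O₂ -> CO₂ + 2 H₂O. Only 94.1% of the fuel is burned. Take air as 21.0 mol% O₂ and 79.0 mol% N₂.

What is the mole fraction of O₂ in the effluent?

Stoichiometric O₂ = 1.5 × 120 = 180 mol; O₂ fed = 180 × 1.104 = 198.7 mol.
N₂ fed = 198.7 × 79/21 = 747.6 mol.
Fuel reacted = 0.941 × 120 → ξ = 112.9 mol.
Outlet (n = n₀ + ν ξ):
  CH₃OH: 120 − 1(112.9) = 7.08
  O₂: 198.7 − 1.5(112.9) = 29.34
  N₂: 747.6 (inert)
  CO₂: 0 + 1(112.9) = 112.9
  H₂O: 0 + 2(112.9) = 225.8
Total out = 1123 mol; y_O₂ = 29.34 / 1123 = 0.02613.

0.0261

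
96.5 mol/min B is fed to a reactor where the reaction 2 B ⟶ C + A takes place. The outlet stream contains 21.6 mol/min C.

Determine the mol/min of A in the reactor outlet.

For C: n = n₀ + 1ξ → 21.6 = 0 + 1ξ, giving ξ = 21.6 mol/min.
Outlet amounts (n = n₀ + ν ξ):
  B: 96.5 − 2(21.6) = 53.3
  C: 0 + 1(21.6) = 21.6
  A: 0 + 1(21.6) = 21.6

21.6 mol/min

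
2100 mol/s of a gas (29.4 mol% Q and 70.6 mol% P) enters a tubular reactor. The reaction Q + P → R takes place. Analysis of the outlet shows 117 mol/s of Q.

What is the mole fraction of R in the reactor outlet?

0.313

For Q: n = n₀ − 1ξ → 117 = 617.4 − 1ξ, giving ξ = 500.4 mol/s.
Outlet amounts (n = n₀ + ν ξ):
  Q: 617.4 − 1(500.4) = 117
  P: 1483 − 1(500.4) = 982.2
  R: 0 + 1(500.4) = 500.4
Total out = 1600 mol/s; y_R = 500.4 / 1600 = 0.3128.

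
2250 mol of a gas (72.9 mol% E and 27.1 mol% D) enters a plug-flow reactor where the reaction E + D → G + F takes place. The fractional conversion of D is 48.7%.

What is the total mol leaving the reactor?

2250 mol

D reacted = 0.487 × 609.8 = 296.9 mol; ν_D = −1, so ξ = 296.9/1 = 296.9 mol.
Outlet amounts (n = n₀ + ν ξ):
  E: 1640 − 1(296.9) = 1343
  D: 609.8 − 1(296.9) = 312.8
  G: 0 + 1(296.9) = 296.9
  F: 0 + 1(296.9) = 296.9
Total out = 1343 + 312.8 + 296.9 + 296.9 = 2250 mol.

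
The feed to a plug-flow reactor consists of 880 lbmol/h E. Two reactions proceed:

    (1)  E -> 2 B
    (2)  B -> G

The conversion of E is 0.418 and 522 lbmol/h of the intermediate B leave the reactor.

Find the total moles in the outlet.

Conversion of E: E consumed = 1ξ₁ = 0.418 × 880 → ξ₁ = 367.8 lbmol/h.
B balance: n_B = 0 + 2ξ₁ − 1ξ₂ = 522 → ξ₂ = (2·367.8 − 522)/1 = 213.7 lbmol/h.
Outlet amounts (n = n₀ + Σ ν·ξ):
  E: 880 − 1(367.8) = 512.2
  B: 0 + 2(367.8) − 1(213.7) = 522
  G: 0 + 1(213.7) = 213.7
Total out = 512.2 + 522 + 213.7 = 1248 lbmol/h.

1250 lbmol/h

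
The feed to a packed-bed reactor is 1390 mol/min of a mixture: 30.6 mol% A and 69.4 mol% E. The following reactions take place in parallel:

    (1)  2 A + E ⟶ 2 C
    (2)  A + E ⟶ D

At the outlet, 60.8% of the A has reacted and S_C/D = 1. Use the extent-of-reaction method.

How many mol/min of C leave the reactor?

Conversion of A: A consumed = 0.608 × 425.3 = 258.6 mol/min = 2ξ₁ + 1ξ₂.
Selectivity: 2ξ₁ / (1ξ₂) = 1 → ξ₁ = 0.5 ξ₂.
Substitute: (2·0.5 + 1) ξ₂ = 258.6 → ξ₂ = 129.3 mol/min, ξ₁ = 64.65 mol/min.
Outlet amounts (n = n₀ + Σ ν·ξ):
  A: 425.3 − 2(64.65) − 1(129.3) = 166.7
  E: 964.7 − 1(64.65) − 1(129.3) = 770.7
  C: 0 + 2(64.65) = 129.3
  D: 0 + 1(129.3) = 129.3

129 mol/min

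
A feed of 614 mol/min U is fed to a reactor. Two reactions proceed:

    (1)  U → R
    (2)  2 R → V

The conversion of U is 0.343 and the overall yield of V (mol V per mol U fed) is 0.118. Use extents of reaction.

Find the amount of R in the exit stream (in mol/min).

65.7 mol/min

Conversion of U: U consumed = 1ξ₁ = 0.343 × 614 → ξ₁ = 210.6 mol/min.
Yield of V: 1ξ₂ / 614 = 0.118 → ξ₂ = 72.45 mol/min.
Outlet amounts (n = n₀ + Σ ν·ξ):
  U: 614 − 1(210.6) = 403.4
  R: 0 + 1(210.6) − 2(72.45) = 65.7
  V: 0 + 1(72.45) = 72.45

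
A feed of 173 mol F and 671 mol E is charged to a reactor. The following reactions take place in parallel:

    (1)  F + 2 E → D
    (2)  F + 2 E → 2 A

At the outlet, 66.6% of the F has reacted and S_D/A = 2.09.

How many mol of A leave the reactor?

44.5 mol

Conversion of F: F consumed = 0.666 × 173 = 115.2 mol = 1ξ₁ + 1ξ₂.
Selectivity: 1ξ₁ / (2ξ₂) = 2.09 → ξ₁ = 4.18 ξ₂.
Substitute: (1·4.18 + 1) ξ₂ = 115.2 → ξ₂ = 22.24 mol, ξ₁ = 92.98 mol.
Outlet amounts (n = n₀ + Σ ν·ξ):
  F: 173 − 1(92.98) − 1(22.24) = 57.78
  E: 671 − 2(92.98) − 2(22.24) = 440.6
  D: 0 + 1(92.98) = 92.98
  A: 0 + 2(22.24) = 44.49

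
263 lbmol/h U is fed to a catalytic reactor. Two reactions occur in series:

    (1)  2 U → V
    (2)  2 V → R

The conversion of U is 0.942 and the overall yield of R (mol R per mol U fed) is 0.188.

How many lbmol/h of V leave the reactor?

Conversion of U: U consumed = 2ξ₁ = 0.942 × 263 → ξ₁ = 123.9 lbmol/h.
Yield of R: 1ξ₂ / 263 = 0.188 → ξ₂ = 49.44 lbmol/h.
Outlet amounts (n = n₀ + Σ ν·ξ):
  U: 263 − 2(123.9) = 15.25
  V: 0 + 1(123.9) − 2(49.44) = 24.98
  R: 0 + 1(49.44) = 49.44

25 lbmol/h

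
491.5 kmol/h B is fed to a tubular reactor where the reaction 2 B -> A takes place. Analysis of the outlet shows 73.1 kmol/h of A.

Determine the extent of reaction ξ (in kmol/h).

For A: n = n₀ + 1ξ → 73.1 = 0 + 1ξ, giving ξ = 73.1 kmol/h.
Outlet amounts (n = n₀ + ν ξ):
  B: 491.5 − 2(73.1) = 345.3
  A: 0 + 1(73.1) = 73.1

ξ = 73.1 kmol/h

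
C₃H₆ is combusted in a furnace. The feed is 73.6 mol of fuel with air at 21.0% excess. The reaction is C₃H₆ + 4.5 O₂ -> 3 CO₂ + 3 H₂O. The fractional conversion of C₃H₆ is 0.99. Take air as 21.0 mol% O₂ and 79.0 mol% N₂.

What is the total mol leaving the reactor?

Stoichiometric O₂ = 4.5 × 73.6 = 331.2 mol; O₂ fed = 331.2 × 1.210 = 400.8 mol.
N₂ fed = 400.8 × 79/21 = 1508 mol.
Fuel reacted = 0.99 × 73.6 → ξ = 72.86 mol.
Outlet (n = n₀ + ν ξ):
  C₃H₆: 73.6 − 1(72.86) = 0.736
  O₂: 400.8 − 4.5(72.86) = 72.86
  N₂: 1508 (inert)
  CO₂: 0 + 3(72.86) = 218.6
  H₂O: 0 + 3(72.86) = 218.6
Total out = 0.736 + 72.86 + 1508 + 218.6 + 218.6 = 2018 mol.

2020 mol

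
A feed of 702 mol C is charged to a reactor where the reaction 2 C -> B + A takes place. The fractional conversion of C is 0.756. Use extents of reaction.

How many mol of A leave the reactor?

C reacted = 0.756 × 702 = 530.7 mol; ν_C = −2, so ξ = 530.7/2 = 265.4 mol.
Outlet amounts (n = n₀ + ν ξ):
  C: 702 − 2(265.4) = 171.3
  B: 0 + 1(265.4) = 265.4
  A: 0 + 1(265.4) = 265.4

265 mol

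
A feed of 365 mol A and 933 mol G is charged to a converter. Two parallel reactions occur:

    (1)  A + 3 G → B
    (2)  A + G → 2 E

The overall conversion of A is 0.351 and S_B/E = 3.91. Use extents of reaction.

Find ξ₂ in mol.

Conversion of A: A consumed = 0.351 × 365 = 128.1 mol = 1ξ₁ + 1ξ₂.
Selectivity: 1ξ₁ / (2ξ₂) = 3.91 → ξ₁ = 7.82 ξ₂.
Substitute: (1·7.82 + 1) ξ₂ = 128.1 → ξ₂ = 14.53 mol, ξ₁ = 113.6 mol.
Outlet amounts (n = n₀ + Σ ν·ξ):
  A: 365 − 1(113.6) − 1(14.53) = 236.9
  G: 933 − 3(113.6) − 1(14.53) = 577.7
  B: 0 + 1(113.6) = 113.6
  E: 0 + 2(14.53) = 29.05

ξ₂ = 14.5 mol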